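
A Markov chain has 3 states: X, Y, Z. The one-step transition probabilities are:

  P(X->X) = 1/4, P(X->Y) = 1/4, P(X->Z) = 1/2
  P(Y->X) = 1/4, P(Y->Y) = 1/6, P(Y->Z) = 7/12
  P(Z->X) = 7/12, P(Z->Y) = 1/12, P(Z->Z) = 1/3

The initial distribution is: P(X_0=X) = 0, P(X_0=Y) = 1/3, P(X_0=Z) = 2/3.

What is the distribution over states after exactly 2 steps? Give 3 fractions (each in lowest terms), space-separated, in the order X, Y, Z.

Propagating the distribution step by step (d_{t+1} = d_t * P):
d_0 = (X=0, Y=1/3, Z=2/3)
  d_1[X] = 0*1/4 + 1/3*1/4 + 2/3*7/12 = 17/36
  d_1[Y] = 0*1/4 + 1/3*1/6 + 2/3*1/12 = 1/9
  d_1[Z] = 0*1/2 + 1/3*7/12 + 2/3*1/3 = 5/12
d_1 = (X=17/36, Y=1/9, Z=5/12)
  d_2[X] = 17/36*1/4 + 1/9*1/4 + 5/12*7/12 = 7/18
  d_2[Y] = 17/36*1/4 + 1/9*1/6 + 5/12*1/12 = 37/216
  d_2[Z] = 17/36*1/2 + 1/9*7/12 + 5/12*1/3 = 95/216
d_2 = (X=7/18, Y=37/216, Z=95/216)

Answer: 7/18 37/216 95/216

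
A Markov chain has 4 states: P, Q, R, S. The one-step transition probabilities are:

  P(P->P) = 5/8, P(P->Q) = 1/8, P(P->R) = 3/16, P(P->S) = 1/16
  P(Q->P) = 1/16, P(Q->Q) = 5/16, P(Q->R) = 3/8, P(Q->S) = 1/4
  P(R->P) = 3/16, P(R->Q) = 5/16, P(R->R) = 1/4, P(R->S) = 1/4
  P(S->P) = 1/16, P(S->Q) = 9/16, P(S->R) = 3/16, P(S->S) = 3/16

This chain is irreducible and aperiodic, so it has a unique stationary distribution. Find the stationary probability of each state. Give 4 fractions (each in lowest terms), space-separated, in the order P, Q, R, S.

Answer: 81/371 17/53 14/53 73/371

Derivation:
The stationary distribution satisfies pi = pi * P, i.e.:
  pi_P = 5/8*pi_P + 1/16*pi_Q + 3/16*pi_R + 1/16*pi_S
  pi_Q = 1/8*pi_P + 5/16*pi_Q + 5/16*pi_R + 9/16*pi_S
  pi_R = 3/16*pi_P + 3/8*pi_Q + 1/4*pi_R + 3/16*pi_S
  pi_S = 1/16*pi_P + 1/4*pi_Q + 1/4*pi_R + 3/16*pi_S
with normalization: pi_P + pi_Q + pi_R + pi_S = 1.

Using the first 3 balance equations plus normalization, the linear system A*pi = b is:
  [-3/8, 1/16, 3/16, 1/16] . pi = 0
  [1/8, -11/16, 5/16, 9/16] . pi = 0
  [3/16, 3/8, -3/4, 3/16] . pi = 0
  [1, 1, 1, 1] . pi = 1

Solving yields:
  pi_P = 81/371
  pi_Q = 17/53
  pi_R = 14/53
  pi_S = 73/371

Verification (pi * P):
  81/371*5/8 + 17/53*1/16 + 14/53*3/16 + 73/371*1/16 = 81/371 = pi_P  (ok)
  81/371*1/8 + 17/53*5/16 + 14/53*5/16 + 73/371*9/16 = 17/53 = pi_Q  (ok)
  81/371*3/16 + 17/53*3/8 + 14/53*1/4 + 73/371*3/16 = 14/53 = pi_R  (ok)
  81/371*1/16 + 17/53*1/4 + 14/53*1/4 + 73/371*3/16 = 73/371 = pi_S  (ok)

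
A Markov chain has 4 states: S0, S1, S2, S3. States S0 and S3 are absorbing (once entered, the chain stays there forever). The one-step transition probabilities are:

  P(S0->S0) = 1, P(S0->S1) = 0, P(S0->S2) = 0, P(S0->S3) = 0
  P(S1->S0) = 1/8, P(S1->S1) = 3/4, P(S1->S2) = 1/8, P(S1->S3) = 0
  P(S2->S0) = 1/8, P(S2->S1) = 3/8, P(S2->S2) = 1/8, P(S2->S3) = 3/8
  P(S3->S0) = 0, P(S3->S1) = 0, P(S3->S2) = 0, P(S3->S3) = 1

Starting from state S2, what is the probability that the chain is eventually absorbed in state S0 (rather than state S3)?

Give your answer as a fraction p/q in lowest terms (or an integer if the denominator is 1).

Let a_i = P(absorbed in S0 | start in state i).
Boundary conditions: a_S0 = 1, a_S3 = 0.
For each transient state i, a_i = sum_j P(i->j) * a_j:
  a_S1 = 1/8*a_S0 + 3/4*a_S1 + 1/8*a_S2 + 0*a_S3
  a_S2 = 1/8*a_S0 + 3/8*a_S1 + 1/8*a_S2 + 3/8*a_S3

Substituting a_S0 = 1 and a_S3 = 0, rearrange to (I - Q) a = r where r[i] = P(i -> S0):
  [1/4, -1/8] . (a_S1, a_S2) = 1/8
  [-3/8, 7/8] . (a_S1, a_S2) = 1/8

Solving yields:
  a_S1 = 8/11
  a_S2 = 5/11

Starting state is S2, so the absorption probability is a_S2 = 5/11.

Answer: 5/11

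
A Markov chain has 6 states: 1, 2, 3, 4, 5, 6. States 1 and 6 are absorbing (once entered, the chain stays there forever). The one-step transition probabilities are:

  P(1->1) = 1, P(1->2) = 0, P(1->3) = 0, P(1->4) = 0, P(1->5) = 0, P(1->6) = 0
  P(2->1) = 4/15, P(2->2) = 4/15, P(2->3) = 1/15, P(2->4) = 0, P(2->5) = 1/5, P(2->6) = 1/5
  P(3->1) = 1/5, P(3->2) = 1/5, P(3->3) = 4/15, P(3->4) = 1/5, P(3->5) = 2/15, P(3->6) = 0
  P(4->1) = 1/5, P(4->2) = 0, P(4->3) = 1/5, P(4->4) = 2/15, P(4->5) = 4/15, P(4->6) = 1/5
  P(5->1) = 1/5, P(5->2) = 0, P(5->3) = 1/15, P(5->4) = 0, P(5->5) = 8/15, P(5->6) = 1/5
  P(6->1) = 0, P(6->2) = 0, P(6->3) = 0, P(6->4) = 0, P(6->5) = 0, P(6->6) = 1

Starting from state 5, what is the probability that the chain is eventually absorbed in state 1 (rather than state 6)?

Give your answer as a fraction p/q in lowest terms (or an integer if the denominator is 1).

Let a_i = P(absorbed in 1 | start in state i).
Boundary conditions: a_1 = 1, a_6 = 0.
For each transient state i, a_i = sum_j P(i->j) * a_j:
  a_2 = 4/15*a_1 + 4/15*a_2 + 1/15*a_3 + 0*a_4 + 1/5*a_5 + 1/5*a_6
  a_3 = 1/5*a_1 + 1/5*a_2 + 4/15*a_3 + 1/5*a_4 + 2/15*a_5 + 0*a_6
  a_4 = 1/5*a_1 + 0*a_2 + 1/5*a_3 + 2/15*a_4 + 4/15*a_5 + 1/5*a_6
  a_5 = 1/5*a_1 + 0*a_2 + 1/15*a_3 + 0*a_4 + 8/15*a_5 + 1/5*a_6

Substituting a_1 = 1 and a_6 = 0, rearrange to (I - Q) a = r where r[i] = P(i -> 1):
  [11/15, -1/15, 0, -1/5] . (a_2, a_3, a_4, a_5) = 4/15
  [-1/5, 11/15, -1/5, -2/15] . (a_2, a_3, a_4, a_5) = 1/5
  [0, -1/5, 13/15, -4/15] . (a_2, a_3, a_4, a_5) = 1/5
  [0, -1/15, 0, 7/15] . (a_2, a_3, a_4, a_5) = 1/5

Solving yields:
  a_2 = 180/317
  a_3 = 2131/3170
  a_4 = 347/634
  a_5 = 1663/3170

Starting state is 5, so the absorption probability is a_5 = 1663/3170.

Answer: 1663/3170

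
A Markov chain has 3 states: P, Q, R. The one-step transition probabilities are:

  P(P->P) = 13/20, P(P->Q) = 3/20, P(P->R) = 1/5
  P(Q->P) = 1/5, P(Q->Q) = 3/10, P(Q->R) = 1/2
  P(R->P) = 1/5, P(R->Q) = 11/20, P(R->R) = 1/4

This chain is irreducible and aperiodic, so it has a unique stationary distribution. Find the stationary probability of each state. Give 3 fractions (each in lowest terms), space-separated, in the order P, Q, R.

Answer: 4/11 89/275 86/275

Derivation:
The stationary distribution satisfies pi = pi * P, i.e.:
  pi_P = 13/20*pi_P + 1/5*pi_Q + 1/5*pi_R
  pi_Q = 3/20*pi_P + 3/10*pi_Q + 11/20*pi_R
  pi_R = 1/5*pi_P + 1/2*pi_Q + 1/4*pi_R
with normalization: pi_P + pi_Q + pi_R = 1.

Using the first 2 balance equations plus normalization, the linear system A*pi = b is:
  [-7/20, 1/5, 1/5] . pi = 0
  [3/20, -7/10, 11/20] . pi = 0
  [1, 1, 1] . pi = 1

Solving yields:
  pi_P = 4/11
  pi_Q = 89/275
  pi_R = 86/275

Verification (pi * P):
  4/11*13/20 + 89/275*1/5 + 86/275*1/5 = 4/11 = pi_P  (ok)
  4/11*3/20 + 89/275*3/10 + 86/275*11/20 = 89/275 = pi_Q  (ok)
  4/11*1/5 + 89/275*1/2 + 86/275*1/4 = 86/275 = pi_R  (ok)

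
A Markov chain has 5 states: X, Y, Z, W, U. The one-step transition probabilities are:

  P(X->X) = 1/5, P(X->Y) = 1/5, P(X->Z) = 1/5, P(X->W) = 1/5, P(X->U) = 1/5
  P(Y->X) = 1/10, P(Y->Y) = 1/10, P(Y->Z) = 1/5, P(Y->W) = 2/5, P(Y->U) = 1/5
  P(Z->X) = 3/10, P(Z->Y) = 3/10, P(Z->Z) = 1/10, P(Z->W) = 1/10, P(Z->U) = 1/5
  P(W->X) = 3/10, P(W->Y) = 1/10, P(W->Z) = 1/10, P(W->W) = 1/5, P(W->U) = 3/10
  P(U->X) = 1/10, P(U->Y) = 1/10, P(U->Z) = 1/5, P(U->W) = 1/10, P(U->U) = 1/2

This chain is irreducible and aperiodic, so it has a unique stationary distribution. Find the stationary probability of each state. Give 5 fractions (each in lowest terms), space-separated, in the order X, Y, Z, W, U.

The stationary distribution satisfies pi = pi * P, i.e.:
  pi_X = 1/5*pi_X + 1/10*pi_Y + 3/10*pi_Z + 3/10*pi_W + 1/10*pi_U
  pi_Y = 1/5*pi_X + 1/10*pi_Y + 3/10*pi_Z + 1/10*pi_W + 1/10*pi_U
  pi_Z = 1/5*pi_X + 1/5*pi_Y + 1/10*pi_Z + 1/10*pi_W + 1/5*pi_U
  pi_W = 1/5*pi_X + 2/5*pi_Y + 1/10*pi_Z + 1/5*pi_W + 1/10*pi_U
  pi_U = 1/5*pi_X + 1/5*pi_Y + 1/5*pi_Z + 3/10*pi_W + 1/2*pi_U
with normalization: pi_X + pi_Y + pi_Z + pi_W + pi_U = 1.

Using the first 4 balance equations plus normalization, the linear system A*pi = b is:
  [-4/5, 1/10, 3/10, 3/10, 1/10] . pi = 0
  [1/5, -9/10, 3/10, 1/10, 1/10] . pi = 0
  [1/5, 1/5, -9/10, 1/10, 1/5] . pi = 0
  [1/5, 2/5, 1/10, -4/5, 1/10] . pi = 0
  [1, 1, 1, 1, 1] . pi = 1

Solving yields:
  pi_X = 205/1088
  pi_Y = 661/4352
  pi_Z = 719/4352
  pi_W = 795/4352
  pi_U = 1357/4352

Verification (pi * P):
  205/1088*1/5 + 661/4352*1/10 + 719/4352*3/10 + 795/4352*3/10 + 1357/4352*1/10 = 205/1088 = pi_X  (ok)
  205/1088*1/5 + 661/4352*1/10 + 719/4352*3/10 + 795/4352*1/10 + 1357/4352*1/10 = 661/4352 = pi_Y  (ok)
  205/1088*1/5 + 661/4352*1/5 + 719/4352*1/10 + 795/4352*1/10 + 1357/4352*1/5 = 719/4352 = pi_Z  (ok)
  205/1088*1/5 + 661/4352*2/5 + 719/4352*1/10 + 795/4352*1/5 + 1357/4352*1/10 = 795/4352 = pi_W  (ok)
  205/1088*1/5 + 661/4352*1/5 + 719/4352*1/5 + 795/4352*3/10 + 1357/4352*1/2 = 1357/4352 = pi_U  (ok)

Answer: 205/1088 661/4352 719/4352 795/4352 1357/4352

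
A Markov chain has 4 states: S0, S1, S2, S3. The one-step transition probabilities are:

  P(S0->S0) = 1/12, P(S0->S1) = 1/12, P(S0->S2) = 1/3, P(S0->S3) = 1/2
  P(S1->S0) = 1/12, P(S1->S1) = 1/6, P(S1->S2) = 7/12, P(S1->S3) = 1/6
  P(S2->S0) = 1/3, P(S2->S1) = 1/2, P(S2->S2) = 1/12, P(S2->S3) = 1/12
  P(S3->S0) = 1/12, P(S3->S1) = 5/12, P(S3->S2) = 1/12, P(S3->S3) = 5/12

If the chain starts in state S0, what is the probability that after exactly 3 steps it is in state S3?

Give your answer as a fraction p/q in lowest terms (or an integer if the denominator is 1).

Answer: 163/576

Derivation:
Computing P^3 by repeated multiplication:
P^1 =
  S0: [1/12, 1/12, 1/3, 1/2]
  S1: [1/12, 1/6, 7/12, 1/6]
  S2: [1/3, 1/2, 1/12, 1/12]
  S3: [1/12, 5/12, 1/12, 5/12]
P^2 =
  S0: [1/6, 19/48, 7/48, 7/24]
  S1: [11/48, 19/48, 3/16, 3/16]
  S2: [5/48, 3/16, 5/12, 7/24]
  S3: [5/48, 7/24, 5/16, 7/24]
P^3 =
  S0: [23/192, 79/288, 31/96, 163/576]
  S1: [25/192, 37/144, 65/192, 79/288]
  S2: [3/16, 71/192, 13/64, 23/96]
  S3: [31/192, 193/576, 49/192, 143/576]

(P^3)[S0 -> S3] = 163/576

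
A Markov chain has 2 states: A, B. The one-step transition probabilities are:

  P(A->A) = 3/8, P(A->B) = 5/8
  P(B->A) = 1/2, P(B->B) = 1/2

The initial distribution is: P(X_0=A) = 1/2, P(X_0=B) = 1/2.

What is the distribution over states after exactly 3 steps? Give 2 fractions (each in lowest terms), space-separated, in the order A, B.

Answer: 455/1024 569/1024

Derivation:
Propagating the distribution step by step (d_{t+1} = d_t * P):
d_0 = (A=1/2, B=1/2)
  d_1[A] = 1/2*3/8 + 1/2*1/2 = 7/16
  d_1[B] = 1/2*5/8 + 1/2*1/2 = 9/16
d_1 = (A=7/16, B=9/16)
  d_2[A] = 7/16*3/8 + 9/16*1/2 = 57/128
  d_2[B] = 7/16*5/8 + 9/16*1/2 = 71/128
d_2 = (A=57/128, B=71/128)
  d_3[A] = 57/128*3/8 + 71/128*1/2 = 455/1024
  d_3[B] = 57/128*5/8 + 71/128*1/2 = 569/1024
d_3 = (A=455/1024, B=569/1024)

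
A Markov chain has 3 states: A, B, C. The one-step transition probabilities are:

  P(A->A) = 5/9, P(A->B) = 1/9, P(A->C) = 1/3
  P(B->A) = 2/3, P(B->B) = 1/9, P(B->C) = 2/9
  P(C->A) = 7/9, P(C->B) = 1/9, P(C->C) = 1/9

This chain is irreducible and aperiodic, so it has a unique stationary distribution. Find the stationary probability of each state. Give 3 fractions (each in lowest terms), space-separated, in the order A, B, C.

The stationary distribution satisfies pi = pi * P, i.e.:
  pi_A = 5/9*pi_A + 2/3*pi_B + 7/9*pi_C
  pi_B = 1/9*pi_A + 1/9*pi_B + 1/9*pi_C
  pi_C = 1/3*pi_A + 2/9*pi_B + 1/9*pi_C
with normalization: pi_A + pi_B + pi_C = 1.

Using the first 2 balance equations plus normalization, the linear system A*pi = b is:
  [-4/9, 2/3, 7/9] . pi = 0
  [1/9, -8/9, 1/9] . pi = 0
  [1, 1, 1] . pi = 1

Solving yields:
  pi_A = 62/99
  pi_B = 1/9
  pi_C = 26/99

Verification (pi * P):
  62/99*5/9 + 1/9*2/3 + 26/99*7/9 = 62/99 = pi_A  (ok)
  62/99*1/9 + 1/9*1/9 + 26/99*1/9 = 1/9 = pi_B  (ok)
  62/99*1/3 + 1/9*2/9 + 26/99*1/9 = 26/99 = pi_C  (ok)

Answer: 62/99 1/9 26/99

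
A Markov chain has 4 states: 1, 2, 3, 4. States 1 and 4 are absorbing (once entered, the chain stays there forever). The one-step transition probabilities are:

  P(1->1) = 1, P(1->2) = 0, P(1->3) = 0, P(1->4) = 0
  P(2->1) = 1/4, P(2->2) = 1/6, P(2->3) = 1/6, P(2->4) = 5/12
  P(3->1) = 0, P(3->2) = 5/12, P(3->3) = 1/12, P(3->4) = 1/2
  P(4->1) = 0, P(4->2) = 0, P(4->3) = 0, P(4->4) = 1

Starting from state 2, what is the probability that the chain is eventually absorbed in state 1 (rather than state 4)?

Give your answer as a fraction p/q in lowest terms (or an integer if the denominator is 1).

Answer: 33/100

Derivation:
Let a_i = P(absorbed in 1 | start in state i).
Boundary conditions: a_1 = 1, a_4 = 0.
For each transient state i, a_i = sum_j P(i->j) * a_j:
  a_2 = 1/4*a_1 + 1/6*a_2 + 1/6*a_3 + 5/12*a_4
  a_3 = 0*a_1 + 5/12*a_2 + 1/12*a_3 + 1/2*a_4

Substituting a_1 = 1 and a_4 = 0, rearrange to (I - Q) a = r where r[i] = P(i -> 1):
  [5/6, -1/6] . (a_2, a_3) = 1/4
  [-5/12, 11/12] . (a_2, a_3) = 0

Solving yields:
  a_2 = 33/100
  a_3 = 3/20

Starting state is 2, so the absorption probability is a_2 = 33/100.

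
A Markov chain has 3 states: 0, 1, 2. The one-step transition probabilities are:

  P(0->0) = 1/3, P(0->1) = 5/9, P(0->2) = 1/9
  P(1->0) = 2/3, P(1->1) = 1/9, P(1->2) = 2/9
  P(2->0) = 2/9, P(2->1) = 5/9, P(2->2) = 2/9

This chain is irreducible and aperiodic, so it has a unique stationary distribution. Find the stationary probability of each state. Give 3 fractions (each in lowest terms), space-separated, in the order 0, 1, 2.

The stationary distribution satisfies pi = pi * P, i.e.:
  pi_0 = 1/3*pi_0 + 2/3*pi_1 + 2/9*pi_2
  pi_1 = 5/9*pi_0 + 1/9*pi_1 + 5/9*pi_2
  pi_2 = 1/9*pi_0 + 2/9*pi_1 + 2/9*pi_2
with normalization: pi_0 + pi_1 + pi_2 = 1.

Using the first 2 balance equations plus normalization, the linear system A*pi = b is:
  [-2/3, 2/3, 2/9] . pi = 0
  [5/9, -8/9, 5/9] . pi = 0
  [1, 1, 1] . pi = 1

Solving yields:
  pi_0 = 23/52
  pi_1 = 5/13
  pi_2 = 9/52

Verification (pi * P):
  23/52*1/3 + 5/13*2/3 + 9/52*2/9 = 23/52 = pi_0  (ok)
  23/52*5/9 + 5/13*1/9 + 9/52*5/9 = 5/13 = pi_1  (ok)
  23/52*1/9 + 5/13*2/9 + 9/52*2/9 = 9/52 = pi_2  (ok)

Answer: 23/52 5/13 9/52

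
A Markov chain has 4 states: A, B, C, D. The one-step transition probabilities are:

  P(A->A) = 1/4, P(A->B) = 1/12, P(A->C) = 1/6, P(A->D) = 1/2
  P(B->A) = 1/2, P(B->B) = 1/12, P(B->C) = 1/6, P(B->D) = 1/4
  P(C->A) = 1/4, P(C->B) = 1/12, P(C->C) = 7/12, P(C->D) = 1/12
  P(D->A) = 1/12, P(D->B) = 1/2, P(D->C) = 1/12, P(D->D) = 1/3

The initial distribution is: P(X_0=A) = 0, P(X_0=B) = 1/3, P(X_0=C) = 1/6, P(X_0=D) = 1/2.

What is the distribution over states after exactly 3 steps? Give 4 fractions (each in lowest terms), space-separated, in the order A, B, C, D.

Answer: 857/3456 241/1152 407/1728 59/192

Derivation:
Propagating the distribution step by step (d_{t+1} = d_t * P):
d_0 = (A=0, B=1/3, C=1/6, D=1/2)
  d_1[A] = 0*1/4 + 1/3*1/2 + 1/6*1/4 + 1/2*1/12 = 1/4
  d_1[B] = 0*1/12 + 1/3*1/12 + 1/6*1/12 + 1/2*1/2 = 7/24
  d_1[C] = 0*1/6 + 1/3*1/6 + 1/6*7/12 + 1/2*1/12 = 7/36
  d_1[D] = 0*1/2 + 1/3*1/4 + 1/6*1/12 + 1/2*1/3 = 19/72
d_1 = (A=1/4, B=7/24, C=7/36, D=19/72)
  d_2[A] = 1/4*1/4 + 7/24*1/2 + 7/36*1/4 + 19/72*1/12 = 241/864
  d_2[B] = 1/4*1/12 + 7/24*1/12 + 7/36*1/12 + 19/72*1/2 = 167/864
  d_2[C] = 1/4*1/6 + 7/24*1/6 + 7/36*7/12 + 19/72*1/12 = 65/288
  d_2[D] = 1/4*1/2 + 7/24*1/4 + 7/36*1/12 + 19/72*1/3 = 29/96
d_2 = (A=241/864, B=167/864, C=65/288, D=29/96)
  d_3[A] = 241/864*1/4 + 167/864*1/2 + 65/288*1/4 + 29/96*1/12 = 857/3456
  d_3[B] = 241/864*1/12 + 167/864*1/12 + 65/288*1/12 + 29/96*1/2 = 241/1152
  d_3[C] = 241/864*1/6 + 167/864*1/6 + 65/288*7/12 + 29/96*1/12 = 407/1728
  d_3[D] = 241/864*1/2 + 167/864*1/4 + 65/288*1/12 + 29/96*1/3 = 59/192
d_3 = (A=857/3456, B=241/1152, C=407/1728, D=59/192)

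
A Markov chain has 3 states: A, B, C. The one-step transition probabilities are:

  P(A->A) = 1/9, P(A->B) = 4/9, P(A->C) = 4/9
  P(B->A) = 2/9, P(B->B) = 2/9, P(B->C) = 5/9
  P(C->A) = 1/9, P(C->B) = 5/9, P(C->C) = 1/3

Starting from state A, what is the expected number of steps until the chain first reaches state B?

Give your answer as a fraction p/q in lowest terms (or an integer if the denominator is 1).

Let h_i = expected steps to first reach B from state i.
Boundary: h_B = 0.
First-step equations for the other states:
  h_A = 1 + 1/9*h_A + 4/9*h_B + 4/9*h_C
  h_C = 1 + 1/9*h_A + 5/9*h_B + 1/3*h_C

Substituting h_B = 0 and rearranging gives the linear system (I - Q) h = 1:
  [8/9, -4/9] . (h_A, h_C) = 1
  [-1/9, 2/3] . (h_A, h_C) = 1

Solving yields:
  h_A = 45/22
  h_C = 81/44

Starting state is A, so the expected hitting time is h_A = 45/22.

Answer: 45/22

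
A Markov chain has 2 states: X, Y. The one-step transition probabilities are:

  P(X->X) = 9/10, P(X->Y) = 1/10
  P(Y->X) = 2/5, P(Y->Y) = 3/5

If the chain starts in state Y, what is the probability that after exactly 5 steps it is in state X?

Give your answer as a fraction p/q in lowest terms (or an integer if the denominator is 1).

Computing P^5 by repeated multiplication:
P^1 =
  X: [9/10, 1/10]
  Y: [2/5, 3/5]
P^2 =
  X: [17/20, 3/20]
  Y: [3/5, 2/5]
P^3 =
  X: [33/40, 7/40]
  Y: [7/10, 3/10]
P^4 =
  X: [13/16, 3/16]
  Y: [3/4, 1/4]
P^5 =
  X: [129/160, 31/160]
  Y: [31/40, 9/40]

(P^5)[Y -> X] = 31/40

Answer: 31/40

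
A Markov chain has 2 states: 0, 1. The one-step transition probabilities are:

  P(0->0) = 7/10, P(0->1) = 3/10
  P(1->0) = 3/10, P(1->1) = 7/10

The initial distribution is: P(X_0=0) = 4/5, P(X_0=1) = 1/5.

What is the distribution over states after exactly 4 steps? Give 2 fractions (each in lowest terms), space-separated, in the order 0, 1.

Answer: 3173/6250 3077/6250

Derivation:
Propagating the distribution step by step (d_{t+1} = d_t * P):
d_0 = (0=4/5, 1=1/5)
  d_1[0] = 4/5*7/10 + 1/5*3/10 = 31/50
  d_1[1] = 4/5*3/10 + 1/5*7/10 = 19/50
d_1 = (0=31/50, 1=19/50)
  d_2[0] = 31/50*7/10 + 19/50*3/10 = 137/250
  d_2[1] = 31/50*3/10 + 19/50*7/10 = 113/250
d_2 = (0=137/250, 1=113/250)
  d_3[0] = 137/250*7/10 + 113/250*3/10 = 649/1250
  d_3[1] = 137/250*3/10 + 113/250*7/10 = 601/1250
d_3 = (0=649/1250, 1=601/1250)
  d_4[0] = 649/1250*7/10 + 601/1250*3/10 = 3173/6250
  d_4[1] = 649/1250*3/10 + 601/1250*7/10 = 3077/6250
d_4 = (0=3173/6250, 1=3077/6250)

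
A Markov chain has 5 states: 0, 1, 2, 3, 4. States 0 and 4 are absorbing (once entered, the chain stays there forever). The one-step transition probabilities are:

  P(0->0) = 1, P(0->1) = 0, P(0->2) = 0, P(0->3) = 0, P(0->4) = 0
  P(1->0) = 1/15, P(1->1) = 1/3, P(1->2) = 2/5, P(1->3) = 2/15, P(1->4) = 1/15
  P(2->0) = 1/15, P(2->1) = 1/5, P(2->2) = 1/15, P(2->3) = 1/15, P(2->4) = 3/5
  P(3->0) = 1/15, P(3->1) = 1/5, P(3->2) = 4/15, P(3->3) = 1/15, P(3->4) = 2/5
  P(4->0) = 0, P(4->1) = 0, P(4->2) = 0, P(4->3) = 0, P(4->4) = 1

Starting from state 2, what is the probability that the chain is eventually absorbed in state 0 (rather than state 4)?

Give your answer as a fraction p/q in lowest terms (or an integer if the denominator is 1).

Let a_i = P(absorbed in 0 | start in state i).
Boundary conditions: a_0 = 1, a_4 = 0.
For each transient state i, a_i = sum_j P(i->j) * a_j:
  a_1 = 1/15*a_0 + 1/3*a_1 + 2/5*a_2 + 2/15*a_3 + 1/15*a_4
  a_2 = 1/15*a_0 + 1/5*a_1 + 1/15*a_2 + 1/15*a_3 + 3/5*a_4
  a_3 = 1/15*a_0 + 1/5*a_1 + 4/15*a_2 + 1/15*a_3 + 2/5*a_4

Substituting a_0 = 1 and a_4 = 0, rearrange to (I - Q) a = r where r[i] = P(i -> 0):
  [2/3, -2/5, -2/15] . (a_1, a_2, a_3) = 1/15
  [-1/5, 14/15, -1/15] . (a_1, a_2, a_3) = 1/15
  [-1/5, -4/15, 14/15] . (a_1, a_2, a_3) = 1/15

Solving yields:
  a_1 = 53/257
  a_2 = 65/514
  a_3 = 39/257

Starting state is 2, so the absorption probability is a_2 = 65/514.

Answer: 65/514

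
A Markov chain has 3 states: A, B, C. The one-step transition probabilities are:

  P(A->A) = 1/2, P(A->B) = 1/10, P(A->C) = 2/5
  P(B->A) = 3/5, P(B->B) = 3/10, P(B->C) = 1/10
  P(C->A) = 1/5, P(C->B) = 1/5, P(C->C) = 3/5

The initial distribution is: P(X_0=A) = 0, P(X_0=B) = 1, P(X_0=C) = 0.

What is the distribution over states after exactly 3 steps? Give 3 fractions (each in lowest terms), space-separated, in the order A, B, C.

Answer: 209/500 167/1000 83/200

Derivation:
Propagating the distribution step by step (d_{t+1} = d_t * P):
d_0 = (A=0, B=1, C=0)
  d_1[A] = 0*1/2 + 1*3/5 + 0*1/5 = 3/5
  d_1[B] = 0*1/10 + 1*3/10 + 0*1/5 = 3/10
  d_1[C] = 0*2/5 + 1*1/10 + 0*3/5 = 1/10
d_1 = (A=3/5, B=3/10, C=1/10)
  d_2[A] = 3/5*1/2 + 3/10*3/5 + 1/10*1/5 = 1/2
  d_2[B] = 3/5*1/10 + 3/10*3/10 + 1/10*1/5 = 17/100
  d_2[C] = 3/5*2/5 + 3/10*1/10 + 1/10*3/5 = 33/100
d_2 = (A=1/2, B=17/100, C=33/100)
  d_3[A] = 1/2*1/2 + 17/100*3/5 + 33/100*1/5 = 209/500
  d_3[B] = 1/2*1/10 + 17/100*3/10 + 33/100*1/5 = 167/1000
  d_3[C] = 1/2*2/5 + 17/100*1/10 + 33/100*3/5 = 83/200
d_3 = (A=209/500, B=167/1000, C=83/200)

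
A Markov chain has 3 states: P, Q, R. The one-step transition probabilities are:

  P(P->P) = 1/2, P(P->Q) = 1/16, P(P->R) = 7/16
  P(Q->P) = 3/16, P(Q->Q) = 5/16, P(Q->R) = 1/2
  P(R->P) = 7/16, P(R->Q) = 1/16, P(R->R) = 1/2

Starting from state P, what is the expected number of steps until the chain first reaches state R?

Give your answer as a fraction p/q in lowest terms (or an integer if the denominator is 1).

Let h_i = expected steps to first reach R from state i.
Boundary: h_R = 0.
First-step equations for the other states:
  h_P = 1 + 1/2*h_P + 1/16*h_Q + 7/16*h_R
  h_Q = 1 + 3/16*h_P + 5/16*h_Q + 1/2*h_R

Substituting h_R = 0 and rearranging gives the linear system (I - Q) h = 1:
  [1/2, -1/16] . (h_P, h_Q) = 1
  [-3/16, 11/16] . (h_P, h_Q) = 1

Solving yields:
  h_P = 192/85
  h_Q = 176/85

Starting state is P, so the expected hitting time is h_P = 192/85.

Answer: 192/85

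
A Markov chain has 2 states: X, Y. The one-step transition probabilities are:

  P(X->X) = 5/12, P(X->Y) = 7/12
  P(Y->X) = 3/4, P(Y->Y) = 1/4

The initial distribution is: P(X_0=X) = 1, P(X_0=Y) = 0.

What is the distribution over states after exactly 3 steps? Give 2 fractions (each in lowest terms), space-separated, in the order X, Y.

Answer: 59/108 49/108

Derivation:
Propagating the distribution step by step (d_{t+1} = d_t * P):
d_0 = (X=1, Y=0)
  d_1[X] = 1*5/12 + 0*3/4 = 5/12
  d_1[Y] = 1*7/12 + 0*1/4 = 7/12
d_1 = (X=5/12, Y=7/12)
  d_2[X] = 5/12*5/12 + 7/12*3/4 = 11/18
  d_2[Y] = 5/12*7/12 + 7/12*1/4 = 7/18
d_2 = (X=11/18, Y=7/18)
  d_3[X] = 11/18*5/12 + 7/18*3/4 = 59/108
  d_3[Y] = 11/18*7/12 + 7/18*1/4 = 49/108
d_3 = (X=59/108, Y=49/108)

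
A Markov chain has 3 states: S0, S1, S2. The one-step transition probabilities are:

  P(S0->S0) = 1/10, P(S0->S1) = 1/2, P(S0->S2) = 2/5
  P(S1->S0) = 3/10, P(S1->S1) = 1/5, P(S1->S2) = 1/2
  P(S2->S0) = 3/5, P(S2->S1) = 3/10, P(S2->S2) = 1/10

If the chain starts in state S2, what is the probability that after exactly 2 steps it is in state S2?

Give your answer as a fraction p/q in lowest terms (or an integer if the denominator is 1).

Computing P^2 by repeated multiplication:
P^1 =
  S0: [1/10, 1/2, 2/5]
  S1: [3/10, 1/5, 1/2]
  S2: [3/5, 3/10, 1/10]
P^2 =
  S0: [2/5, 27/100, 33/100]
  S1: [39/100, 17/50, 27/100]
  S2: [21/100, 39/100, 2/5]

(P^2)[S2 -> S2] = 2/5

Answer: 2/5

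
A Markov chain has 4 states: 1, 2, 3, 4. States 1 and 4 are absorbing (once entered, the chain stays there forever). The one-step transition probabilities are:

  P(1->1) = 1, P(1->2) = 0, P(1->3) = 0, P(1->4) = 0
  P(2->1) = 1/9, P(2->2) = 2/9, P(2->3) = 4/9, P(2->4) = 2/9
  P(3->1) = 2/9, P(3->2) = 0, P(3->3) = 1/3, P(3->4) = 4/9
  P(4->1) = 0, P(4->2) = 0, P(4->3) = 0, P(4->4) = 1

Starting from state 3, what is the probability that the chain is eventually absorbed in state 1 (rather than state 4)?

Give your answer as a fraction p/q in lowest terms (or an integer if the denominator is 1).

Answer: 1/3

Derivation:
Let a_i = P(absorbed in 1 | start in state i).
Boundary conditions: a_1 = 1, a_4 = 0.
For each transient state i, a_i = sum_j P(i->j) * a_j:
  a_2 = 1/9*a_1 + 2/9*a_2 + 4/9*a_3 + 2/9*a_4
  a_3 = 2/9*a_1 + 0*a_2 + 1/3*a_3 + 4/9*a_4

Substituting a_1 = 1 and a_4 = 0, rearrange to (I - Q) a = r where r[i] = P(i -> 1):
  [7/9, -4/9] . (a_2, a_3) = 1/9
  [0, 2/3] . (a_2, a_3) = 2/9

Solving yields:
  a_2 = 1/3
  a_3 = 1/3

Starting state is 3, so the absorption probability is a_3 = 1/3.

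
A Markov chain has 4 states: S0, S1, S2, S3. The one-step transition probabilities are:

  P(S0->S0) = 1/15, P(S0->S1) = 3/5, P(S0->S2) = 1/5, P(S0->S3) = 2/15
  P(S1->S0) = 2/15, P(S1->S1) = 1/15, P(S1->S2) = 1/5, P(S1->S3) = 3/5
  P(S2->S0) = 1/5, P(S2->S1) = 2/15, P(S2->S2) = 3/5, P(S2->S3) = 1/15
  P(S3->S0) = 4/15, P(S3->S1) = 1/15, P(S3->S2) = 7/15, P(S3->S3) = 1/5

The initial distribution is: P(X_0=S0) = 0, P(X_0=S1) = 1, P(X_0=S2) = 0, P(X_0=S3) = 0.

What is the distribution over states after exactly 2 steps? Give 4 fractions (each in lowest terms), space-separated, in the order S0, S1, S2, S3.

Answer: 49/225 34/225 11/25 43/225

Derivation:
Propagating the distribution step by step (d_{t+1} = d_t * P):
d_0 = (S0=0, S1=1, S2=0, S3=0)
  d_1[S0] = 0*1/15 + 1*2/15 + 0*1/5 + 0*4/15 = 2/15
  d_1[S1] = 0*3/5 + 1*1/15 + 0*2/15 + 0*1/15 = 1/15
  d_1[S2] = 0*1/5 + 1*1/5 + 0*3/5 + 0*7/15 = 1/5
  d_1[S3] = 0*2/15 + 1*3/5 + 0*1/15 + 0*1/5 = 3/5
d_1 = (S0=2/15, S1=1/15, S2=1/5, S3=3/5)
  d_2[S0] = 2/15*1/15 + 1/15*2/15 + 1/5*1/5 + 3/5*4/15 = 49/225
  d_2[S1] = 2/15*3/5 + 1/15*1/15 + 1/5*2/15 + 3/5*1/15 = 34/225
  d_2[S2] = 2/15*1/5 + 1/15*1/5 + 1/5*3/5 + 3/5*7/15 = 11/25
  d_2[S3] = 2/15*2/15 + 1/15*3/5 + 1/5*1/15 + 3/5*1/5 = 43/225
d_2 = (S0=49/225, S1=34/225, S2=11/25, S3=43/225)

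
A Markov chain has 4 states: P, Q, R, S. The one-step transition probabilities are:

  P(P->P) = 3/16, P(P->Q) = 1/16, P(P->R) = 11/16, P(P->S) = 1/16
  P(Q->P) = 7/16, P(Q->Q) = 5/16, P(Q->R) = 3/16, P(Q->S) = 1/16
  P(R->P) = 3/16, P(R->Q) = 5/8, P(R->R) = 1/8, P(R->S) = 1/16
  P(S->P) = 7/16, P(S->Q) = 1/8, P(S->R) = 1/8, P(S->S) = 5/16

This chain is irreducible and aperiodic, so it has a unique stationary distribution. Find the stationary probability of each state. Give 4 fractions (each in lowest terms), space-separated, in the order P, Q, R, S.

The stationary distribution satisfies pi = pi * P, i.e.:
  pi_P = 3/16*pi_P + 7/16*pi_Q + 3/16*pi_R + 7/16*pi_S
  pi_Q = 1/16*pi_P + 5/16*pi_Q + 5/8*pi_R + 1/8*pi_S
  pi_R = 11/16*pi_P + 3/16*pi_Q + 1/8*pi_R + 1/8*pi_S
  pi_S = 1/16*pi_P + 1/16*pi_Q + 1/16*pi_R + 5/16*pi_S
with normalization: pi_P + pi_Q + pi_R + pi_S = 1.

Using the first 3 balance equations plus normalization, the linear system A*pi = b is:
  [-13/16, 7/16, 3/16, 7/16] . pi = 0
  [1/16, -11/16, 5/8, 1/8] . pi = 0
  [11/16, 3/16, -7/8, 1/8] . pi = 0
  [1, 1, 1, 1] . pi = 1

Solving yields:
  pi_P = 161/558
  pi_Q = 179/558
  pi_R = 343/1116
  pi_S = 1/12

Verification (pi * P):
  161/558*3/16 + 179/558*7/16 + 343/1116*3/16 + 1/12*7/16 = 161/558 = pi_P  (ok)
  161/558*1/16 + 179/558*5/16 + 343/1116*5/8 + 1/12*1/8 = 179/558 = pi_Q  (ok)
  161/558*11/16 + 179/558*3/16 + 343/1116*1/8 + 1/12*1/8 = 343/1116 = pi_R  (ok)
  161/558*1/16 + 179/558*1/16 + 343/1116*1/16 + 1/12*5/16 = 1/12 = pi_S  (ok)

Answer: 161/558 179/558 343/1116 1/12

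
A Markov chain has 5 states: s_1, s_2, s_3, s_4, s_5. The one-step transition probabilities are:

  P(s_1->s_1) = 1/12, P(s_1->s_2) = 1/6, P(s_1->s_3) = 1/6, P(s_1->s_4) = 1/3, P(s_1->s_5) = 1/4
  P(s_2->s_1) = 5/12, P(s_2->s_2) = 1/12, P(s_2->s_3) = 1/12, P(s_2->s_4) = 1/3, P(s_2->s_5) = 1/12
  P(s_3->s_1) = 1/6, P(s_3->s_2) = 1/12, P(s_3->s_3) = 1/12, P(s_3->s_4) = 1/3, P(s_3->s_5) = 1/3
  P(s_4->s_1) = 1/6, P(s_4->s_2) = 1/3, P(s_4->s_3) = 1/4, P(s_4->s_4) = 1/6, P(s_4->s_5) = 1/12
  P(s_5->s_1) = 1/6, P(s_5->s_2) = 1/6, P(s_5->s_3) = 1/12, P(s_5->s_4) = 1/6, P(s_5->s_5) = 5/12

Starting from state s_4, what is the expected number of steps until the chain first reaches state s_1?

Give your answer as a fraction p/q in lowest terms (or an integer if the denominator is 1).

Answer: 114/25

Derivation:
Let h_i = expected steps to first reach s_1 from state i.
Boundary: h_s_1 = 0.
First-step equations for the other states:
  h_s_2 = 1 + 5/12*h_s_1 + 1/12*h_s_2 + 1/12*h_s_3 + 1/3*h_s_4 + 1/12*h_s_5
  h_s_3 = 1 + 1/6*h_s_1 + 1/12*h_s_2 + 1/12*h_s_3 + 1/3*h_s_4 + 1/3*h_s_5
  h_s_4 = 1 + 1/6*h_s_1 + 1/3*h_s_2 + 1/4*h_s_3 + 1/6*h_s_4 + 1/12*h_s_5
  h_s_5 = 1 + 1/6*h_s_1 + 1/6*h_s_2 + 1/12*h_s_3 + 1/6*h_s_4 + 5/12*h_s_5

Substituting h_s_1 = 0 and rearranging gives the linear system (I - Q) h = 1:
  [11/12, -1/12, -1/3, -1/12] . (h_s_2, h_s_3, h_s_4, h_s_5) = 1
  [-1/12, 11/12, -1/3, -1/3] . (h_s_2, h_s_3, h_s_4, h_s_5) = 1
  [-1/3, -1/4, 5/6, -1/12] . (h_s_2, h_s_3, h_s_4, h_s_5) = 1
  [-1/6, -1/12, -1/6, 7/12] . (h_s_2, h_s_3, h_s_4, h_s_5) = 1

Solving yields:
  h_s_2 = 452/125
  h_s_3 = 24/5
  h_s_4 = 114/25
  h_s_5 = 592/125

Starting state is s_4, so the expected hitting time is h_s_4 = 114/25.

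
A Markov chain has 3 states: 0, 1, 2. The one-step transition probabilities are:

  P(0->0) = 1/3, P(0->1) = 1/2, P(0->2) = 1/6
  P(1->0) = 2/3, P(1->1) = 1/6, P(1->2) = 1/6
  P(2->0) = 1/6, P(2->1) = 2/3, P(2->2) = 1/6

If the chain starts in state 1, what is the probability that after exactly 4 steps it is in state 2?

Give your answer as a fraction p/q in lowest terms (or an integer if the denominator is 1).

Answer: 1/6

Derivation:
Computing P^4 by repeated multiplication:
P^1 =
  0: [1/3, 1/2, 1/6]
  1: [2/3, 1/6, 1/6]
  2: [1/6, 2/3, 1/6]
P^2 =
  0: [17/36, 13/36, 1/6]
  1: [13/36, 17/36, 1/6]
  2: [19/36, 11/36, 1/6]
P^3 =
  0: [23/54, 11/27, 1/6]
  1: [25/54, 10/27, 1/6]
  2: [11/27, 23/54, 1/6]
P^4 =
  0: [143/324, 127/324, 1/6]
  1: [139/324, 131/324, 1/6]
  2: [145/324, 125/324, 1/6]

(P^4)[1 -> 2] = 1/6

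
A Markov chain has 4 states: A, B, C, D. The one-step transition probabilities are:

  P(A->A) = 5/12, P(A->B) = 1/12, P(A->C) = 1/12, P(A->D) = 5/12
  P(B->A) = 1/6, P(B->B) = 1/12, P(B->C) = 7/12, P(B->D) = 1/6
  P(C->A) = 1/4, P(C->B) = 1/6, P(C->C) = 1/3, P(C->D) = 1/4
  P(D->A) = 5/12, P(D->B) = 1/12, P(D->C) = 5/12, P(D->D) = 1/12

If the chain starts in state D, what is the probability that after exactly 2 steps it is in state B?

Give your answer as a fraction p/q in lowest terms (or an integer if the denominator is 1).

Answer: 17/144

Derivation:
Computing P^2 by repeated multiplication:
P^1 =
  A: [5/12, 1/12, 1/12, 5/12]
  B: [1/6, 1/12, 7/12, 1/6]
  C: [1/4, 1/6, 1/3, 1/4]
  D: [5/12, 1/12, 5/12, 1/12]
P^2 =
  A: [55/144, 13/144, 41/144, 35/144]
  B: [43/144, 19/144, 47/144, 35/144]
  C: [23/72, 1/9, 1/3, 17/72]
  D: [47/144, 17/144, 37/144, 43/144]

(P^2)[D -> B] = 17/144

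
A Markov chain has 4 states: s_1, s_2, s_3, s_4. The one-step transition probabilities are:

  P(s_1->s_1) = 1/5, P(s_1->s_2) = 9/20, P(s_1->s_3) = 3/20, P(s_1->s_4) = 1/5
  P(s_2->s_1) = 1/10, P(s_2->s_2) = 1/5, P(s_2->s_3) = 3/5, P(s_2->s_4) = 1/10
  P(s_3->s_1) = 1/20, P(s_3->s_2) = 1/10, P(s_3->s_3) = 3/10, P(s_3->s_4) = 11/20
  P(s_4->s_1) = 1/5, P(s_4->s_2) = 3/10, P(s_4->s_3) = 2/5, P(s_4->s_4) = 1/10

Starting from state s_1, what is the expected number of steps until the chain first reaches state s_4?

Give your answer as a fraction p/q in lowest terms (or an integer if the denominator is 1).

Answer: 488/139

Derivation:
Let h_i = expected steps to first reach s_4 from state i.
Boundary: h_s_4 = 0.
First-step equations for the other states:
  h_s_1 = 1 + 1/5*h_s_1 + 9/20*h_s_2 + 3/20*h_s_3 + 1/5*h_s_4
  h_s_2 = 1 + 1/10*h_s_1 + 1/5*h_s_2 + 3/5*h_s_3 + 1/10*h_s_4
  h_s_3 = 1 + 1/20*h_s_1 + 1/10*h_s_2 + 3/10*h_s_3 + 11/20*h_s_4

Substituting h_s_4 = 0 and rearranging gives the linear system (I - Q) h = 1:
  [4/5, -9/20, -3/20] . (h_s_1, h_s_2, h_s_3) = 1
  [-1/10, 4/5, -3/5] . (h_s_1, h_s_2, h_s_3) = 1
  [-1/20, -1/10, 7/10] . (h_s_1, h_s_2, h_s_3) = 1

Solving yields:
  h_s_1 = 488/139
  h_s_2 = 459/139
  h_s_3 = 299/139

Starting state is s_1, so the expected hitting time is h_s_1 = 488/139.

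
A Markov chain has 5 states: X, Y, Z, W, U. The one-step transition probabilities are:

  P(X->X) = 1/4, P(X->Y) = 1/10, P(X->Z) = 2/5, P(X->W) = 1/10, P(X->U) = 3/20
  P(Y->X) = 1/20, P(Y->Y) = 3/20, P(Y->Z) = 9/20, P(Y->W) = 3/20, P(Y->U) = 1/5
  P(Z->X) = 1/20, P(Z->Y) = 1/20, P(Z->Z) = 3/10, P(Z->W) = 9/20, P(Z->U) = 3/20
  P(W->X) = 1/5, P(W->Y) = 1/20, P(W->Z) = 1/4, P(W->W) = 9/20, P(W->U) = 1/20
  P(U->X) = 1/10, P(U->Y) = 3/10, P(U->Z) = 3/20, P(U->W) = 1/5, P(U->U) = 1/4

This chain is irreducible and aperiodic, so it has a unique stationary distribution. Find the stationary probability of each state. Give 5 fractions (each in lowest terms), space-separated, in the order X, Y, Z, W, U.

The stationary distribution satisfies pi = pi * P, i.e.:
  pi_X = 1/4*pi_X + 1/20*pi_Y + 1/20*pi_Z + 1/5*pi_W + 1/10*pi_U
  pi_Y = 1/10*pi_X + 3/20*pi_Y + 1/20*pi_Z + 1/20*pi_W + 3/10*pi_U
  pi_Z = 2/5*pi_X + 9/20*pi_Y + 3/10*pi_Z + 1/4*pi_W + 3/20*pi_U
  pi_W = 1/10*pi_X + 3/20*pi_Y + 9/20*pi_Z + 9/20*pi_W + 1/5*pi_U
  pi_U = 3/20*pi_X + 1/5*pi_Y + 3/20*pi_Z + 1/20*pi_W + 1/4*pi_U
with normalization: pi_X + pi_Y + pi_Z + pi_W + pi_U = 1.

Using the first 4 balance equations plus normalization, the linear system A*pi = b is:
  [-3/4, 1/20, 1/20, 1/5, 1/10] . pi = 0
  [1/10, -17/20, 1/20, 1/20, 3/10] . pi = 0
  [2/5, 9/20, -7/10, 1/4, 3/20] . pi = 0
  [1/10, 3/20, 9/20, -11/20, 1/5] . pi = 0
  [1, 1, 1, 1, 1] . pi = 1

Solving yields:
  pi_X = 23/171
  pi_Y = 1757/17499
  pi_Z = 15296/52497
  pi_W = 5935/17499
  pi_U = 7064/52497

Verification (pi * P):
  23/171*1/4 + 1757/17499*1/20 + 15296/52497*1/20 + 5935/17499*1/5 + 7064/52497*1/10 = 23/171 = pi_X  (ok)
  23/171*1/10 + 1757/17499*3/20 + 15296/52497*1/20 + 5935/17499*1/20 + 7064/52497*3/10 = 1757/17499 = pi_Y  (ok)
  23/171*2/5 + 1757/17499*9/20 + 15296/52497*3/10 + 5935/17499*1/4 + 7064/52497*3/20 = 15296/52497 = pi_Z  (ok)
  23/171*1/10 + 1757/17499*3/20 + 15296/52497*9/20 + 5935/17499*9/20 + 7064/52497*1/5 = 5935/17499 = pi_W  (ok)
  23/171*3/20 + 1757/17499*1/5 + 15296/52497*3/20 + 5935/17499*1/20 + 7064/52497*1/4 = 7064/52497 = pi_U  (ok)

Answer: 23/171 1757/17499 15296/52497 5935/17499 7064/52497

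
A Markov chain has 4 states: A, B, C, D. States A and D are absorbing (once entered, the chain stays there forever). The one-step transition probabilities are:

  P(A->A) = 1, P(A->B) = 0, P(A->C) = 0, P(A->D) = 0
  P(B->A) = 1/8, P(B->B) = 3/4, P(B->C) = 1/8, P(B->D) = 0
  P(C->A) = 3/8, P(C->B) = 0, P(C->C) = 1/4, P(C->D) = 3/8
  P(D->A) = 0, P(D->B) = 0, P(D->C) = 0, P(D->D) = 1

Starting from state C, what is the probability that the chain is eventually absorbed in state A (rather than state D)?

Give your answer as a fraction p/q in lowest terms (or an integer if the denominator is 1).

Answer: 1/2

Derivation:
Let a_i = P(absorbed in A | start in state i).
Boundary conditions: a_A = 1, a_D = 0.
For each transient state i, a_i = sum_j P(i->j) * a_j:
  a_B = 1/8*a_A + 3/4*a_B + 1/8*a_C + 0*a_D
  a_C = 3/8*a_A + 0*a_B + 1/4*a_C + 3/8*a_D

Substituting a_A = 1 and a_D = 0, rearrange to (I - Q) a = r where r[i] = P(i -> A):
  [1/4, -1/8] . (a_B, a_C) = 1/8
  [0, 3/4] . (a_B, a_C) = 3/8

Solving yields:
  a_B = 3/4
  a_C = 1/2

Starting state is C, so the absorption probability is a_C = 1/2.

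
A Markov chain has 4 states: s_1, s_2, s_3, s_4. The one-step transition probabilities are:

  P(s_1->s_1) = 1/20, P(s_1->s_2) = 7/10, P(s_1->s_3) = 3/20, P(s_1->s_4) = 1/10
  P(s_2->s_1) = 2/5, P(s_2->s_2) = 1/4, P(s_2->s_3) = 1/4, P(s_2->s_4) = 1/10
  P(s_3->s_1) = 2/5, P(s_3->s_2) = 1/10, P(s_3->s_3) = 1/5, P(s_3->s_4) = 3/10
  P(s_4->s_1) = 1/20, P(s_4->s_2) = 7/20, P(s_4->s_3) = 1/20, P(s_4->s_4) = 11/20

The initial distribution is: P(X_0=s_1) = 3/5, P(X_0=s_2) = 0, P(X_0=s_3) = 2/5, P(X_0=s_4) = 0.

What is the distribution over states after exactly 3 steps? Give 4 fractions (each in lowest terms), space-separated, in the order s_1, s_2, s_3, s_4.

Answer: 9203/40000 1461/4000 273/1600 4681/20000

Derivation:
Propagating the distribution step by step (d_{t+1} = d_t * P):
d_0 = (s_1=3/5, s_2=0, s_3=2/5, s_4=0)
  d_1[s_1] = 3/5*1/20 + 0*2/5 + 2/5*2/5 + 0*1/20 = 19/100
  d_1[s_2] = 3/5*7/10 + 0*1/4 + 2/5*1/10 + 0*7/20 = 23/50
  d_1[s_3] = 3/5*3/20 + 0*1/4 + 2/5*1/5 + 0*1/20 = 17/100
  d_1[s_4] = 3/5*1/10 + 0*1/10 + 2/5*3/10 + 0*11/20 = 9/50
d_1 = (s_1=19/100, s_2=23/50, s_3=17/100, s_4=9/50)
  d_2[s_1] = 19/100*1/20 + 23/50*2/5 + 17/100*2/5 + 9/50*1/20 = 541/2000
  d_2[s_2] = 19/100*7/10 + 23/50*1/4 + 17/100*1/10 + 9/50*7/20 = 41/125
  d_2[s_3] = 19/100*3/20 + 23/50*1/4 + 17/100*1/5 + 9/50*1/20 = 373/2000
  d_2[s_4] = 19/100*1/10 + 23/50*1/10 + 17/100*3/10 + 9/50*11/20 = 43/200
d_2 = (s_1=541/2000, s_2=41/125, s_3=373/2000, s_4=43/200)
  d_3[s_1] = 541/2000*1/20 + 41/125*2/5 + 373/2000*2/5 + 43/200*1/20 = 9203/40000
  d_3[s_2] = 541/2000*7/10 + 41/125*1/4 + 373/2000*1/10 + 43/200*7/20 = 1461/4000
  d_3[s_3] = 541/2000*3/20 + 41/125*1/4 + 373/2000*1/5 + 43/200*1/20 = 273/1600
  d_3[s_4] = 541/2000*1/10 + 41/125*1/10 + 373/2000*3/10 + 43/200*11/20 = 4681/20000
d_3 = (s_1=9203/40000, s_2=1461/4000, s_3=273/1600, s_4=4681/20000)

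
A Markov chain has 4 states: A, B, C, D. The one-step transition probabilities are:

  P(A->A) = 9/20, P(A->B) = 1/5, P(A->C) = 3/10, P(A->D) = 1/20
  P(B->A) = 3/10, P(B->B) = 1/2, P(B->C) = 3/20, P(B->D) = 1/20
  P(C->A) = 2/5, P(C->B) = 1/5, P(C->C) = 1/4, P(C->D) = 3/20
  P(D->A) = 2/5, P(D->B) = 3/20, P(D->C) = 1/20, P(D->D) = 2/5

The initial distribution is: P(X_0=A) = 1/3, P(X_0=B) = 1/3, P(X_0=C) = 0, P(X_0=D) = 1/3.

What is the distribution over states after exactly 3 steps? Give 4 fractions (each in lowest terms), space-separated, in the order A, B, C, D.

Propagating the distribution step by step (d_{t+1} = d_t * P):
d_0 = (A=1/3, B=1/3, C=0, D=1/3)
  d_1[A] = 1/3*9/20 + 1/3*3/10 + 0*2/5 + 1/3*2/5 = 23/60
  d_1[B] = 1/3*1/5 + 1/3*1/2 + 0*1/5 + 1/3*3/20 = 17/60
  d_1[C] = 1/3*3/10 + 1/3*3/20 + 0*1/4 + 1/3*1/20 = 1/6
  d_1[D] = 1/3*1/20 + 1/3*1/20 + 0*3/20 + 1/3*2/5 = 1/6
d_1 = (A=23/60, B=17/60, C=1/6, D=1/6)
  d_2[A] = 23/60*9/20 + 17/60*3/10 + 1/6*2/5 + 1/6*2/5 = 469/1200
  d_2[B] = 23/60*1/5 + 17/60*1/2 + 1/6*1/5 + 1/6*3/20 = 83/300
  d_2[C] = 23/60*3/10 + 17/60*3/20 + 1/6*1/4 + 1/6*1/20 = 83/400
  d_2[D] = 23/60*1/20 + 17/60*1/20 + 1/6*3/20 + 1/6*2/5 = 1/8
d_2 = (A=469/1200, B=83/300, C=83/400, D=1/8)
  d_3[A] = 469/1200*9/20 + 83/300*3/10 + 83/400*2/5 + 1/8*2/5 = 627/1600
  d_3[B] = 469/1200*1/5 + 83/300*1/2 + 83/400*1/5 + 1/8*3/20 = 1107/4000
  d_3[C] = 469/1200*3/10 + 83/300*3/20 + 83/400*1/4 + 1/8*1/20 = 347/1600
  d_3[D] = 469/1200*1/20 + 83/300*1/20 + 83/400*3/20 + 1/8*2/5 = 229/2000
d_3 = (A=627/1600, B=1107/4000, C=347/1600, D=229/2000)

Answer: 627/1600 1107/4000 347/1600 229/2000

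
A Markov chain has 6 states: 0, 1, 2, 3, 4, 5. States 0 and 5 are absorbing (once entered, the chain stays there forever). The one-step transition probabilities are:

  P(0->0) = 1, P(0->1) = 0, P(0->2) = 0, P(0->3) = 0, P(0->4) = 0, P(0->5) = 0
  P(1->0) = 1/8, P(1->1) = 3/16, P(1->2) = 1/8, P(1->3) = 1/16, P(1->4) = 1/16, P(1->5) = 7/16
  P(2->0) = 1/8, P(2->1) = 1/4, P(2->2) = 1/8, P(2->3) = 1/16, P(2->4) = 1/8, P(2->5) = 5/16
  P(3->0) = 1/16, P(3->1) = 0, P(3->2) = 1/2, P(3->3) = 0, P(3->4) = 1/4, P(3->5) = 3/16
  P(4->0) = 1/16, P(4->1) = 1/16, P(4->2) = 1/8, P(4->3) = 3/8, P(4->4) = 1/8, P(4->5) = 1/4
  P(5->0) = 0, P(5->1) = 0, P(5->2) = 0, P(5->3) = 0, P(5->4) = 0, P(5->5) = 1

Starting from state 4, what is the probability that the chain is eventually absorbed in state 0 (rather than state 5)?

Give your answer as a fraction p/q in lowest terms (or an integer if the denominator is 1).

Let a_i = P(absorbed in 0 | start in state i).
Boundary conditions: a_0 = 1, a_5 = 0.
For each transient state i, a_i = sum_j P(i->j) * a_j:
  a_1 = 1/8*a_0 + 3/16*a_1 + 1/8*a_2 + 1/16*a_3 + 1/16*a_4 + 7/16*a_5
  a_2 = 1/8*a_0 + 1/4*a_1 + 1/8*a_2 + 1/16*a_3 + 1/8*a_4 + 5/16*a_5
  a_3 = 1/16*a_0 + 0*a_1 + 1/2*a_2 + 0*a_3 + 1/4*a_4 + 3/16*a_5
  a_4 = 1/16*a_0 + 1/16*a_1 + 1/8*a_2 + 3/8*a_3 + 1/8*a_4 + 1/4*a_5

Substituting a_0 = 1 and a_5 = 0, rearrange to (I - Q) a = r where r[i] = P(i -> 0):
  [13/16, -1/8, -1/16, -1/16] . (a_1, a_2, a_3, a_4) = 1/8
  [-1/4, 7/8, -1/16, -1/8] . (a_1, a_2, a_3, a_4) = 1/8
  [0, -1/2, 1, -1/4] . (a_1, a_2, a_3, a_4) = 1/16
  [-1/16, -1/8, -3/8, 7/8] . (a_1, a_2, a_3, a_4) = 1/16

Solving yields:
  a_1 = 231/1000
  a_2 = 7799/30000
  a_3 = 1253/5000
  a_4 = 3487/15000

Starting state is 4, so the absorption probability is a_4 = 3487/15000.

Answer: 3487/15000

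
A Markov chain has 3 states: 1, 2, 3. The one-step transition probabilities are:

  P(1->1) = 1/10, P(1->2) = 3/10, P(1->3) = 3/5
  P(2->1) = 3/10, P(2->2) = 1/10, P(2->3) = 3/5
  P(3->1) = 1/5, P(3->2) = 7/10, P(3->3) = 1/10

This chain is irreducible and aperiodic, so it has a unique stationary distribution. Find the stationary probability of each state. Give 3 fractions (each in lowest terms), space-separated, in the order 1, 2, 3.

Answer: 13/60 23/60 2/5

Derivation:
The stationary distribution satisfies pi = pi * P, i.e.:
  pi_1 = 1/10*pi_1 + 3/10*pi_2 + 1/5*pi_3
  pi_2 = 3/10*pi_1 + 1/10*pi_2 + 7/10*pi_3
  pi_3 = 3/5*pi_1 + 3/5*pi_2 + 1/10*pi_3
with normalization: pi_1 + pi_2 + pi_3 = 1.

Using the first 2 balance equations plus normalization, the linear system A*pi = b is:
  [-9/10, 3/10, 1/5] . pi = 0
  [3/10, -9/10, 7/10] . pi = 0
  [1, 1, 1] . pi = 1

Solving yields:
  pi_1 = 13/60
  pi_2 = 23/60
  pi_3 = 2/5

Verification (pi * P):
  13/60*1/10 + 23/60*3/10 + 2/5*1/5 = 13/60 = pi_1  (ok)
  13/60*3/10 + 23/60*1/10 + 2/5*7/10 = 23/60 = pi_2  (ok)
  13/60*3/5 + 23/60*3/5 + 2/5*1/10 = 2/5 = pi_3  (ok)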